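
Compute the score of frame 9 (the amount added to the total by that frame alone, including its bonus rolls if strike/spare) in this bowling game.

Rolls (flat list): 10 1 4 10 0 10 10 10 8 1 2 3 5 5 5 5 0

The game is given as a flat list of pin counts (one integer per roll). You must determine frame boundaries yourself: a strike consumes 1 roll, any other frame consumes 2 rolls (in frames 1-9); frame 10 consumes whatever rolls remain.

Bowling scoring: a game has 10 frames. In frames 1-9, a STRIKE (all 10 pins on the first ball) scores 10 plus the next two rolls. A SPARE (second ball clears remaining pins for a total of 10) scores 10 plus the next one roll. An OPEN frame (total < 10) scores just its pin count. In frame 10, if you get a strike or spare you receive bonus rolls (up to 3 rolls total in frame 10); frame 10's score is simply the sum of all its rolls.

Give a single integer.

Answer: 15

Derivation:
Frame 1: STRIKE. 10 + next two rolls (1+4) = 15. Cumulative: 15
Frame 2: OPEN (1+4=5). Cumulative: 20
Frame 3: STRIKE. 10 + next two rolls (0+10) = 20. Cumulative: 40
Frame 4: SPARE (0+10=10). 10 + next roll (10) = 20. Cumulative: 60
Frame 5: STRIKE. 10 + next two rolls (10+8) = 28. Cumulative: 88
Frame 6: STRIKE. 10 + next two rolls (8+1) = 19. Cumulative: 107
Frame 7: OPEN (8+1=9). Cumulative: 116
Frame 8: OPEN (2+3=5). Cumulative: 121
Frame 9: SPARE (5+5=10). 10 + next roll (5) = 15. Cumulative: 136
Frame 10: SPARE. Sum of all frame-10 rolls (5+5+0) = 10. Cumulative: 146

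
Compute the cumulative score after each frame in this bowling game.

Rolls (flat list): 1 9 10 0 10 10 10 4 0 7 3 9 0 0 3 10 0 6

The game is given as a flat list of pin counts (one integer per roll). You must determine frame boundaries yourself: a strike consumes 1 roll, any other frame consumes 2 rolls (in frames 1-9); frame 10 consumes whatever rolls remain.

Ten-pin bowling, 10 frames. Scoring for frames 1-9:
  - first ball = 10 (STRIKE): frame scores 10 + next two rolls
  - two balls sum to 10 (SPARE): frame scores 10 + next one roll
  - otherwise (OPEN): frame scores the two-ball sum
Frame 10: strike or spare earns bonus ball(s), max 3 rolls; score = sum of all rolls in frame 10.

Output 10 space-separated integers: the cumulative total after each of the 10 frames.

Frame 1: SPARE (1+9=10). 10 + next roll (10) = 20. Cumulative: 20
Frame 2: STRIKE. 10 + next two rolls (0+10) = 20. Cumulative: 40
Frame 3: SPARE (0+10=10). 10 + next roll (10) = 20. Cumulative: 60
Frame 4: STRIKE. 10 + next two rolls (10+4) = 24. Cumulative: 84
Frame 5: STRIKE. 10 + next two rolls (4+0) = 14. Cumulative: 98
Frame 6: OPEN (4+0=4). Cumulative: 102
Frame 7: SPARE (7+3=10). 10 + next roll (9) = 19. Cumulative: 121
Frame 8: OPEN (9+0=9). Cumulative: 130
Frame 9: OPEN (0+3=3). Cumulative: 133
Frame 10: STRIKE. Sum of all frame-10 rolls (10+0+6) = 16. Cumulative: 149

Answer: 20 40 60 84 98 102 121 130 133 149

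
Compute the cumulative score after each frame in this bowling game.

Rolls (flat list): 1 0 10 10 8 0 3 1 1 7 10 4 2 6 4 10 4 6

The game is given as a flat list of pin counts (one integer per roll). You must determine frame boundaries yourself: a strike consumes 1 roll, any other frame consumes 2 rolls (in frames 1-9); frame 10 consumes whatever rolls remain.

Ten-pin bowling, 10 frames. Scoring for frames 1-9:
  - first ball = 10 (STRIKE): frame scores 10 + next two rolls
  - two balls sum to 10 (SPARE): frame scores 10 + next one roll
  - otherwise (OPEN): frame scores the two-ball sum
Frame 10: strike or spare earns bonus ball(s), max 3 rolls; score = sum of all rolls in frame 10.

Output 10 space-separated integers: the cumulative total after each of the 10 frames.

Answer: 1 29 47 55 59 67 83 89 109 129

Derivation:
Frame 1: OPEN (1+0=1). Cumulative: 1
Frame 2: STRIKE. 10 + next two rolls (10+8) = 28. Cumulative: 29
Frame 3: STRIKE. 10 + next two rolls (8+0) = 18. Cumulative: 47
Frame 4: OPEN (8+0=8). Cumulative: 55
Frame 5: OPEN (3+1=4). Cumulative: 59
Frame 6: OPEN (1+7=8). Cumulative: 67
Frame 7: STRIKE. 10 + next two rolls (4+2) = 16. Cumulative: 83
Frame 8: OPEN (4+2=6). Cumulative: 89
Frame 9: SPARE (6+4=10). 10 + next roll (10) = 20. Cumulative: 109
Frame 10: STRIKE. Sum of all frame-10 rolls (10+4+6) = 20. Cumulative: 129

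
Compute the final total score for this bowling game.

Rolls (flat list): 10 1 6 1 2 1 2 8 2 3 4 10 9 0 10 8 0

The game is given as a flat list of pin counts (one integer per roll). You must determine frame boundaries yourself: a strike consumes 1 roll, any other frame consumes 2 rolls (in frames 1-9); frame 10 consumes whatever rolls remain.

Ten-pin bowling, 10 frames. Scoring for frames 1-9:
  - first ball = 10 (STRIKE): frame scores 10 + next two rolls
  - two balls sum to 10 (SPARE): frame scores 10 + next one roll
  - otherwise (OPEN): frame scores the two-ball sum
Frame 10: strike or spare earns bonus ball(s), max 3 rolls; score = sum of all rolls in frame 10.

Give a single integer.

Frame 1: STRIKE. 10 + next two rolls (1+6) = 17. Cumulative: 17
Frame 2: OPEN (1+6=7). Cumulative: 24
Frame 3: OPEN (1+2=3). Cumulative: 27
Frame 4: OPEN (1+2=3). Cumulative: 30
Frame 5: SPARE (8+2=10). 10 + next roll (3) = 13. Cumulative: 43
Frame 6: OPEN (3+4=7). Cumulative: 50
Frame 7: STRIKE. 10 + next two rolls (9+0) = 19. Cumulative: 69
Frame 8: OPEN (9+0=9). Cumulative: 78
Frame 9: STRIKE. 10 + next two rolls (8+0) = 18. Cumulative: 96
Frame 10: OPEN. Sum of all frame-10 rolls (8+0) = 8. Cumulative: 104

Answer: 104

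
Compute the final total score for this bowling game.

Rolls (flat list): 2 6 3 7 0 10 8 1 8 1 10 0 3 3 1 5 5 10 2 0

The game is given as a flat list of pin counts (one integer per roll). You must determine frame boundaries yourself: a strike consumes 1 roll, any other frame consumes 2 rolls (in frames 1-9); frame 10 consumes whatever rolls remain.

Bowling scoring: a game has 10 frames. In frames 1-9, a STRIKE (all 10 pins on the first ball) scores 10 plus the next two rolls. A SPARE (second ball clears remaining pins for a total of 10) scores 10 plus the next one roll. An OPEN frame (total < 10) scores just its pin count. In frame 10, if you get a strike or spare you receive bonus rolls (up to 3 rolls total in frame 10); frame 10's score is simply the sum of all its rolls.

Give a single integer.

Answer: 106

Derivation:
Frame 1: OPEN (2+6=8). Cumulative: 8
Frame 2: SPARE (3+7=10). 10 + next roll (0) = 10. Cumulative: 18
Frame 3: SPARE (0+10=10). 10 + next roll (8) = 18. Cumulative: 36
Frame 4: OPEN (8+1=9). Cumulative: 45
Frame 5: OPEN (8+1=9). Cumulative: 54
Frame 6: STRIKE. 10 + next two rolls (0+3) = 13. Cumulative: 67
Frame 7: OPEN (0+3=3). Cumulative: 70
Frame 8: OPEN (3+1=4). Cumulative: 74
Frame 9: SPARE (5+5=10). 10 + next roll (10) = 20. Cumulative: 94
Frame 10: STRIKE. Sum of all frame-10 rolls (10+2+0) = 12. Cumulative: 106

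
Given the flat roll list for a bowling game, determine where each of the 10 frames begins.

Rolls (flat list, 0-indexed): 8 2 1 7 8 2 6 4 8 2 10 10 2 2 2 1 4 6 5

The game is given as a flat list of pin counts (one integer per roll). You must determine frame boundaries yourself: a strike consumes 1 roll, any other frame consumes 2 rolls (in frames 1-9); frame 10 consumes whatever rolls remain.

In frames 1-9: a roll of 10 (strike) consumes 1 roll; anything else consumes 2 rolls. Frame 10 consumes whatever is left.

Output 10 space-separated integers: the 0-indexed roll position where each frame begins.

Frame 1 starts at roll index 0: rolls=8,2 (sum=10), consumes 2 rolls
Frame 2 starts at roll index 2: rolls=1,7 (sum=8), consumes 2 rolls
Frame 3 starts at roll index 4: rolls=8,2 (sum=10), consumes 2 rolls
Frame 4 starts at roll index 6: rolls=6,4 (sum=10), consumes 2 rolls
Frame 5 starts at roll index 8: rolls=8,2 (sum=10), consumes 2 rolls
Frame 6 starts at roll index 10: roll=10 (strike), consumes 1 roll
Frame 7 starts at roll index 11: roll=10 (strike), consumes 1 roll
Frame 8 starts at roll index 12: rolls=2,2 (sum=4), consumes 2 rolls
Frame 9 starts at roll index 14: rolls=2,1 (sum=3), consumes 2 rolls
Frame 10 starts at roll index 16: 3 remaining rolls

Answer: 0 2 4 6 8 10 11 12 14 16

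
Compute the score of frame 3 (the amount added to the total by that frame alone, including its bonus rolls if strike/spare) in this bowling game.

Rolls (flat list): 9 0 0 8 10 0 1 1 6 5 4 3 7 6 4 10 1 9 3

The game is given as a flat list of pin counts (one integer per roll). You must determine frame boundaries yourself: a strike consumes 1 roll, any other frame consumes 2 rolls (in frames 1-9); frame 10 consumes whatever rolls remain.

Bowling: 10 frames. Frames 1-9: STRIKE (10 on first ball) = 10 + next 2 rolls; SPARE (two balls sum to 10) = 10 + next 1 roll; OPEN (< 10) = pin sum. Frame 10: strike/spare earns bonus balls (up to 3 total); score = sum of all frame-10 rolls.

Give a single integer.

Frame 1: OPEN (9+0=9). Cumulative: 9
Frame 2: OPEN (0+8=8). Cumulative: 17
Frame 3: STRIKE. 10 + next two rolls (0+1) = 11. Cumulative: 28
Frame 4: OPEN (0+1=1). Cumulative: 29
Frame 5: OPEN (1+6=7). Cumulative: 36

Answer: 11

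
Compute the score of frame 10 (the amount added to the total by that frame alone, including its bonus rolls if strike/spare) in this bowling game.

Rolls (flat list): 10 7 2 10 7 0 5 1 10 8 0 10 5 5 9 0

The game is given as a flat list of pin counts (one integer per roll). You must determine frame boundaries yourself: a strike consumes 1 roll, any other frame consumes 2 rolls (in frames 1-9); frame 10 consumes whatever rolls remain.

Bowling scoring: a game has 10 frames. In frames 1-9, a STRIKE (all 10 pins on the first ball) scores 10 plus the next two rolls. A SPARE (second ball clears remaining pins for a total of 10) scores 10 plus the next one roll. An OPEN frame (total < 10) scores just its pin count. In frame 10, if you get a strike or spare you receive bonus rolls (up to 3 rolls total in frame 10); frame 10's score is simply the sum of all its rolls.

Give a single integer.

Answer: 9

Derivation:
Frame 1: STRIKE. 10 + next two rolls (7+2) = 19. Cumulative: 19
Frame 2: OPEN (7+2=9). Cumulative: 28
Frame 3: STRIKE. 10 + next two rolls (7+0) = 17. Cumulative: 45
Frame 4: OPEN (7+0=7). Cumulative: 52
Frame 5: OPEN (5+1=6). Cumulative: 58
Frame 6: STRIKE. 10 + next two rolls (8+0) = 18. Cumulative: 76
Frame 7: OPEN (8+0=8). Cumulative: 84
Frame 8: STRIKE. 10 + next two rolls (5+5) = 20. Cumulative: 104
Frame 9: SPARE (5+5=10). 10 + next roll (9) = 19. Cumulative: 123
Frame 10: OPEN. Sum of all frame-10 rolls (9+0) = 9. Cumulative: 132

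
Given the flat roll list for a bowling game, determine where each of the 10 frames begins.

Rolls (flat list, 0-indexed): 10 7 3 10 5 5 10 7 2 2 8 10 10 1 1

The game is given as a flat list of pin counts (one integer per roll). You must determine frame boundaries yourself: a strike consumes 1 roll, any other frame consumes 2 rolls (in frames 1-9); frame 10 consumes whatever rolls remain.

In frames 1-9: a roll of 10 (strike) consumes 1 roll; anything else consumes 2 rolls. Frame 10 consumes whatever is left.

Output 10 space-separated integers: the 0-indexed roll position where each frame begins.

Answer: 0 1 3 4 6 7 9 11 12 13

Derivation:
Frame 1 starts at roll index 0: roll=10 (strike), consumes 1 roll
Frame 2 starts at roll index 1: rolls=7,3 (sum=10), consumes 2 rolls
Frame 3 starts at roll index 3: roll=10 (strike), consumes 1 roll
Frame 4 starts at roll index 4: rolls=5,5 (sum=10), consumes 2 rolls
Frame 5 starts at roll index 6: roll=10 (strike), consumes 1 roll
Frame 6 starts at roll index 7: rolls=7,2 (sum=9), consumes 2 rolls
Frame 7 starts at roll index 9: rolls=2,8 (sum=10), consumes 2 rolls
Frame 8 starts at roll index 11: roll=10 (strike), consumes 1 roll
Frame 9 starts at roll index 12: roll=10 (strike), consumes 1 roll
Frame 10 starts at roll index 13: 2 remaining rolls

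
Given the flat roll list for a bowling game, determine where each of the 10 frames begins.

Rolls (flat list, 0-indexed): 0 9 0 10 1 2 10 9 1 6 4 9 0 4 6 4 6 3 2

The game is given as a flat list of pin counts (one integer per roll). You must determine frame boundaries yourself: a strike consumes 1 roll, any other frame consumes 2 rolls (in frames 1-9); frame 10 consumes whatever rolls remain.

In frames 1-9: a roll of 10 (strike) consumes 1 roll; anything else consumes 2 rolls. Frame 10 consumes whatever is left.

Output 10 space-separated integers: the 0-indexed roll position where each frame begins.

Frame 1 starts at roll index 0: rolls=0,9 (sum=9), consumes 2 rolls
Frame 2 starts at roll index 2: rolls=0,10 (sum=10), consumes 2 rolls
Frame 3 starts at roll index 4: rolls=1,2 (sum=3), consumes 2 rolls
Frame 4 starts at roll index 6: roll=10 (strike), consumes 1 roll
Frame 5 starts at roll index 7: rolls=9,1 (sum=10), consumes 2 rolls
Frame 6 starts at roll index 9: rolls=6,4 (sum=10), consumes 2 rolls
Frame 7 starts at roll index 11: rolls=9,0 (sum=9), consumes 2 rolls
Frame 8 starts at roll index 13: rolls=4,6 (sum=10), consumes 2 rolls
Frame 9 starts at roll index 15: rolls=4,6 (sum=10), consumes 2 rolls
Frame 10 starts at roll index 17: 2 remaining rolls

Answer: 0 2 4 6 7 9 11 13 15 17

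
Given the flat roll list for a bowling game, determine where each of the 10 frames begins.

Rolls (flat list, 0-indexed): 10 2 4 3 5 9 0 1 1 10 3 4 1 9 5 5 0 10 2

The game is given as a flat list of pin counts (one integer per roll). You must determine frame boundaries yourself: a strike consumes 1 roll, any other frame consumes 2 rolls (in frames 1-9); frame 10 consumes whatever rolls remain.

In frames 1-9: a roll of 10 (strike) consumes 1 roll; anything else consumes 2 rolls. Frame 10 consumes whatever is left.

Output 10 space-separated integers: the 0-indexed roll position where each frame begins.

Answer: 0 1 3 5 7 9 10 12 14 16

Derivation:
Frame 1 starts at roll index 0: roll=10 (strike), consumes 1 roll
Frame 2 starts at roll index 1: rolls=2,4 (sum=6), consumes 2 rolls
Frame 3 starts at roll index 3: rolls=3,5 (sum=8), consumes 2 rolls
Frame 4 starts at roll index 5: rolls=9,0 (sum=9), consumes 2 rolls
Frame 5 starts at roll index 7: rolls=1,1 (sum=2), consumes 2 rolls
Frame 6 starts at roll index 9: roll=10 (strike), consumes 1 roll
Frame 7 starts at roll index 10: rolls=3,4 (sum=7), consumes 2 rolls
Frame 8 starts at roll index 12: rolls=1,9 (sum=10), consumes 2 rolls
Frame 9 starts at roll index 14: rolls=5,5 (sum=10), consumes 2 rolls
Frame 10 starts at roll index 16: 3 remaining rolls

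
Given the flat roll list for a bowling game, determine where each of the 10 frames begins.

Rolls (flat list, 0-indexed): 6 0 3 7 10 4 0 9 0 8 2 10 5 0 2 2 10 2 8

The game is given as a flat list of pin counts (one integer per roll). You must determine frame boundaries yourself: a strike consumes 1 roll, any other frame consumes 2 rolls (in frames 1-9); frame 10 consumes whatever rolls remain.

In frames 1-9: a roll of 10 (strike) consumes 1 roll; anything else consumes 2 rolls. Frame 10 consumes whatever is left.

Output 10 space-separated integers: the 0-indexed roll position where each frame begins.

Answer: 0 2 4 5 7 9 11 12 14 16

Derivation:
Frame 1 starts at roll index 0: rolls=6,0 (sum=6), consumes 2 rolls
Frame 2 starts at roll index 2: rolls=3,7 (sum=10), consumes 2 rolls
Frame 3 starts at roll index 4: roll=10 (strike), consumes 1 roll
Frame 4 starts at roll index 5: rolls=4,0 (sum=4), consumes 2 rolls
Frame 5 starts at roll index 7: rolls=9,0 (sum=9), consumes 2 rolls
Frame 6 starts at roll index 9: rolls=8,2 (sum=10), consumes 2 rolls
Frame 7 starts at roll index 11: roll=10 (strike), consumes 1 roll
Frame 8 starts at roll index 12: rolls=5,0 (sum=5), consumes 2 rolls
Frame 9 starts at roll index 14: rolls=2,2 (sum=4), consumes 2 rolls
Frame 10 starts at roll index 16: 3 remaining rolls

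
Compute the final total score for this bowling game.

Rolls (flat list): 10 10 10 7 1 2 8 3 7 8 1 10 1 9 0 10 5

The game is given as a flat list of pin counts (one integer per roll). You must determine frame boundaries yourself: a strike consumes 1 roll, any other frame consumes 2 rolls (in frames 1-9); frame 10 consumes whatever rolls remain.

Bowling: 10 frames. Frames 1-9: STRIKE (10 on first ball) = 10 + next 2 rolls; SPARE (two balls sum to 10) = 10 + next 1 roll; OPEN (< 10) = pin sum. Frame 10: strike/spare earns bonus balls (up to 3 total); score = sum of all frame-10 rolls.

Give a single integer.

Answer: 168

Derivation:
Frame 1: STRIKE. 10 + next two rolls (10+10) = 30. Cumulative: 30
Frame 2: STRIKE. 10 + next two rolls (10+7) = 27. Cumulative: 57
Frame 3: STRIKE. 10 + next two rolls (7+1) = 18. Cumulative: 75
Frame 4: OPEN (7+1=8). Cumulative: 83
Frame 5: SPARE (2+8=10). 10 + next roll (3) = 13. Cumulative: 96
Frame 6: SPARE (3+7=10). 10 + next roll (8) = 18. Cumulative: 114
Frame 7: OPEN (8+1=9). Cumulative: 123
Frame 8: STRIKE. 10 + next two rolls (1+9) = 20. Cumulative: 143
Frame 9: SPARE (1+9=10). 10 + next roll (0) = 10. Cumulative: 153
Frame 10: SPARE. Sum of all frame-10 rolls (0+10+5) = 15. Cumulative: 168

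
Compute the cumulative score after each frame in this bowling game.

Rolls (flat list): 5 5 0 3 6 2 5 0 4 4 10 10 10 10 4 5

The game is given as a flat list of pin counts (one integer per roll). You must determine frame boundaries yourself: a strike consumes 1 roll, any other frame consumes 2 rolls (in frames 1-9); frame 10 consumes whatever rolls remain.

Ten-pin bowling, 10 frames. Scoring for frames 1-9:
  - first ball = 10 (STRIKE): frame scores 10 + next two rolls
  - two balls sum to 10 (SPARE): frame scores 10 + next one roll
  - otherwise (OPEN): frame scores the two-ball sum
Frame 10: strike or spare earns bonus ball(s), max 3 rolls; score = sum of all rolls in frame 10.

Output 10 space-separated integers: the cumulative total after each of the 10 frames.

Answer: 10 13 21 26 34 64 94 118 137 146

Derivation:
Frame 1: SPARE (5+5=10). 10 + next roll (0) = 10. Cumulative: 10
Frame 2: OPEN (0+3=3). Cumulative: 13
Frame 3: OPEN (6+2=8). Cumulative: 21
Frame 4: OPEN (5+0=5). Cumulative: 26
Frame 5: OPEN (4+4=8). Cumulative: 34
Frame 6: STRIKE. 10 + next two rolls (10+10) = 30. Cumulative: 64
Frame 7: STRIKE. 10 + next two rolls (10+10) = 30. Cumulative: 94
Frame 8: STRIKE. 10 + next two rolls (10+4) = 24. Cumulative: 118
Frame 9: STRIKE. 10 + next two rolls (4+5) = 19. Cumulative: 137
Frame 10: OPEN. Sum of all frame-10 rolls (4+5) = 9. Cumulative: 146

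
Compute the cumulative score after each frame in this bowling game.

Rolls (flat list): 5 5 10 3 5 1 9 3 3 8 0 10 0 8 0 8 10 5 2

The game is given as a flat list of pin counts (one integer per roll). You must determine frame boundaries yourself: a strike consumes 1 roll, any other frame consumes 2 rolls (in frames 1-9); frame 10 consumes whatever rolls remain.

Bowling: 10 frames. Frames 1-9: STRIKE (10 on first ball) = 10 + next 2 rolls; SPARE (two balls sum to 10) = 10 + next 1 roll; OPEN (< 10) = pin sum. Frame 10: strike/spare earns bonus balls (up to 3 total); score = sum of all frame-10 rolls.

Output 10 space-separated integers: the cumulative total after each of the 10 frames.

Frame 1: SPARE (5+5=10). 10 + next roll (10) = 20. Cumulative: 20
Frame 2: STRIKE. 10 + next two rolls (3+5) = 18. Cumulative: 38
Frame 3: OPEN (3+5=8). Cumulative: 46
Frame 4: SPARE (1+9=10). 10 + next roll (3) = 13. Cumulative: 59
Frame 5: OPEN (3+3=6). Cumulative: 65
Frame 6: OPEN (8+0=8). Cumulative: 73
Frame 7: STRIKE. 10 + next two rolls (0+8) = 18. Cumulative: 91
Frame 8: OPEN (0+8=8). Cumulative: 99
Frame 9: OPEN (0+8=8). Cumulative: 107
Frame 10: STRIKE. Sum of all frame-10 rolls (10+5+2) = 17. Cumulative: 124

Answer: 20 38 46 59 65 73 91 99 107 124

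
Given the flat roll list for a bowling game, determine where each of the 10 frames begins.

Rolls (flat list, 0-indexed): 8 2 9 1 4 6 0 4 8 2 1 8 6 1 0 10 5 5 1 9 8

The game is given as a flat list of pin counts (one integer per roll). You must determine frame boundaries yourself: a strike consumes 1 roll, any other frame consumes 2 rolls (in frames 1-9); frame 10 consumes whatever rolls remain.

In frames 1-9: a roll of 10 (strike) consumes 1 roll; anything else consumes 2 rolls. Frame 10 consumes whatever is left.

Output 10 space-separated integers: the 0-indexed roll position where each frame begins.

Frame 1 starts at roll index 0: rolls=8,2 (sum=10), consumes 2 rolls
Frame 2 starts at roll index 2: rolls=9,1 (sum=10), consumes 2 rolls
Frame 3 starts at roll index 4: rolls=4,6 (sum=10), consumes 2 rolls
Frame 4 starts at roll index 6: rolls=0,4 (sum=4), consumes 2 rolls
Frame 5 starts at roll index 8: rolls=8,2 (sum=10), consumes 2 rolls
Frame 6 starts at roll index 10: rolls=1,8 (sum=9), consumes 2 rolls
Frame 7 starts at roll index 12: rolls=6,1 (sum=7), consumes 2 rolls
Frame 8 starts at roll index 14: rolls=0,10 (sum=10), consumes 2 rolls
Frame 9 starts at roll index 16: rolls=5,5 (sum=10), consumes 2 rolls
Frame 10 starts at roll index 18: 3 remaining rolls

Answer: 0 2 4 6 8 10 12 14 16 18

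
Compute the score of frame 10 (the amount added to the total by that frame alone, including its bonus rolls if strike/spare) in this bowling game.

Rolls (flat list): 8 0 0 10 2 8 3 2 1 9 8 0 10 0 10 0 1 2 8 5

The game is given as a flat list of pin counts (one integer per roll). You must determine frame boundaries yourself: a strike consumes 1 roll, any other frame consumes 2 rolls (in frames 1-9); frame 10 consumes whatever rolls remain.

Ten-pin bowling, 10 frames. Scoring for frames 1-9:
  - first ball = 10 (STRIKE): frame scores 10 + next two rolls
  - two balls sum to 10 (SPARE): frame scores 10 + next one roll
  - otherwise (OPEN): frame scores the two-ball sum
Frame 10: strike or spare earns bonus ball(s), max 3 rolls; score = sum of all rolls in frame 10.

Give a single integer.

Frame 1: OPEN (8+0=8). Cumulative: 8
Frame 2: SPARE (0+10=10). 10 + next roll (2) = 12. Cumulative: 20
Frame 3: SPARE (2+8=10). 10 + next roll (3) = 13. Cumulative: 33
Frame 4: OPEN (3+2=5). Cumulative: 38
Frame 5: SPARE (1+9=10). 10 + next roll (8) = 18. Cumulative: 56
Frame 6: OPEN (8+0=8). Cumulative: 64
Frame 7: STRIKE. 10 + next two rolls (0+10) = 20. Cumulative: 84
Frame 8: SPARE (0+10=10). 10 + next roll (0) = 10. Cumulative: 94
Frame 9: OPEN (0+1=1). Cumulative: 95
Frame 10: SPARE. Sum of all frame-10 rolls (2+8+5) = 15. Cumulative: 110

Answer: 15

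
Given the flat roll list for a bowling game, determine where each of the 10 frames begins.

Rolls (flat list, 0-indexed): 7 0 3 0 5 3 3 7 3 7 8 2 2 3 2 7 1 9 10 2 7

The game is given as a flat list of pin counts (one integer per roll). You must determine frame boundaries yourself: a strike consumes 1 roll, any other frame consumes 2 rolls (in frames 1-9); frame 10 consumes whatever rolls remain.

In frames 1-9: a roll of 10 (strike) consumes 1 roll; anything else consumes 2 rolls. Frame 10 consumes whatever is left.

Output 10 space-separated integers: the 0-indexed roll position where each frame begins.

Frame 1 starts at roll index 0: rolls=7,0 (sum=7), consumes 2 rolls
Frame 2 starts at roll index 2: rolls=3,0 (sum=3), consumes 2 rolls
Frame 3 starts at roll index 4: rolls=5,3 (sum=8), consumes 2 rolls
Frame 4 starts at roll index 6: rolls=3,7 (sum=10), consumes 2 rolls
Frame 5 starts at roll index 8: rolls=3,7 (sum=10), consumes 2 rolls
Frame 6 starts at roll index 10: rolls=8,2 (sum=10), consumes 2 rolls
Frame 7 starts at roll index 12: rolls=2,3 (sum=5), consumes 2 rolls
Frame 8 starts at roll index 14: rolls=2,7 (sum=9), consumes 2 rolls
Frame 9 starts at roll index 16: rolls=1,9 (sum=10), consumes 2 rolls
Frame 10 starts at roll index 18: 3 remaining rolls

Answer: 0 2 4 6 8 10 12 14 16 18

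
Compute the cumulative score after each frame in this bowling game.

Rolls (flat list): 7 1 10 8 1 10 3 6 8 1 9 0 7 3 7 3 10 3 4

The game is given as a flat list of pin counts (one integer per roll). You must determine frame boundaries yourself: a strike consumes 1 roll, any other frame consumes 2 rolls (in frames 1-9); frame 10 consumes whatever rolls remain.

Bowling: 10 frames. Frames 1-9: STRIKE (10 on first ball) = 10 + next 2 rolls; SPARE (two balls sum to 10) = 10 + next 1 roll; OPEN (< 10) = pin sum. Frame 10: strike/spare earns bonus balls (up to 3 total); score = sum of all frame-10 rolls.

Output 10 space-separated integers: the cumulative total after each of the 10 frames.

Frame 1: OPEN (7+1=8). Cumulative: 8
Frame 2: STRIKE. 10 + next two rolls (8+1) = 19. Cumulative: 27
Frame 3: OPEN (8+1=9). Cumulative: 36
Frame 4: STRIKE. 10 + next two rolls (3+6) = 19. Cumulative: 55
Frame 5: OPEN (3+6=9). Cumulative: 64
Frame 6: OPEN (8+1=9). Cumulative: 73
Frame 7: OPEN (9+0=9). Cumulative: 82
Frame 8: SPARE (7+3=10). 10 + next roll (7) = 17. Cumulative: 99
Frame 9: SPARE (7+3=10). 10 + next roll (10) = 20. Cumulative: 119
Frame 10: STRIKE. Sum of all frame-10 rolls (10+3+4) = 17. Cumulative: 136

Answer: 8 27 36 55 64 73 82 99 119 136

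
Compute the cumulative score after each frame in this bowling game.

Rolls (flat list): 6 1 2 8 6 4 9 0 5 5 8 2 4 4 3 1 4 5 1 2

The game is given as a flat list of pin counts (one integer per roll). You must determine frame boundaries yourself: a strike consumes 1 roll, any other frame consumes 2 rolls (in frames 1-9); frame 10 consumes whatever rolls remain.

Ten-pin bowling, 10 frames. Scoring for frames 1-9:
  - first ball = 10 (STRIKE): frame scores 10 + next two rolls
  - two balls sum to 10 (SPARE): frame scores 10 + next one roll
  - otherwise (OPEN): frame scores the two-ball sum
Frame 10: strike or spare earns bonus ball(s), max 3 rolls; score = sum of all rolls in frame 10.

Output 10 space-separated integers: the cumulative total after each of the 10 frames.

Frame 1: OPEN (6+1=7). Cumulative: 7
Frame 2: SPARE (2+8=10). 10 + next roll (6) = 16. Cumulative: 23
Frame 3: SPARE (6+4=10). 10 + next roll (9) = 19. Cumulative: 42
Frame 4: OPEN (9+0=9). Cumulative: 51
Frame 5: SPARE (5+5=10). 10 + next roll (8) = 18. Cumulative: 69
Frame 6: SPARE (8+2=10). 10 + next roll (4) = 14. Cumulative: 83
Frame 7: OPEN (4+4=8). Cumulative: 91
Frame 8: OPEN (3+1=4). Cumulative: 95
Frame 9: OPEN (4+5=9). Cumulative: 104
Frame 10: OPEN. Sum of all frame-10 rolls (1+2) = 3. Cumulative: 107

Answer: 7 23 42 51 69 83 91 95 104 107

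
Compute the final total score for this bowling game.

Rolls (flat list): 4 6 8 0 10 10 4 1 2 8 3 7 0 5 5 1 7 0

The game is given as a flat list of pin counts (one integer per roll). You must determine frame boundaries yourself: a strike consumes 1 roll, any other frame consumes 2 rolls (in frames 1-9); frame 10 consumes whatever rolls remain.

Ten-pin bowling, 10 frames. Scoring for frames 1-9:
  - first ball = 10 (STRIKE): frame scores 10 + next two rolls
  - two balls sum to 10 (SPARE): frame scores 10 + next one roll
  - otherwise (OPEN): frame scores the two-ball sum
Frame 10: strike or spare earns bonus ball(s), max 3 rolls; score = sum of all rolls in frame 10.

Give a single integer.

Frame 1: SPARE (4+6=10). 10 + next roll (8) = 18. Cumulative: 18
Frame 2: OPEN (8+0=8). Cumulative: 26
Frame 3: STRIKE. 10 + next two rolls (10+4) = 24. Cumulative: 50
Frame 4: STRIKE. 10 + next two rolls (4+1) = 15. Cumulative: 65
Frame 5: OPEN (4+1=5). Cumulative: 70
Frame 6: SPARE (2+8=10). 10 + next roll (3) = 13. Cumulative: 83
Frame 7: SPARE (3+7=10). 10 + next roll (0) = 10. Cumulative: 93
Frame 8: OPEN (0+5=5). Cumulative: 98
Frame 9: OPEN (5+1=6). Cumulative: 104
Frame 10: OPEN. Sum of all frame-10 rolls (7+0) = 7. Cumulative: 111

Answer: 111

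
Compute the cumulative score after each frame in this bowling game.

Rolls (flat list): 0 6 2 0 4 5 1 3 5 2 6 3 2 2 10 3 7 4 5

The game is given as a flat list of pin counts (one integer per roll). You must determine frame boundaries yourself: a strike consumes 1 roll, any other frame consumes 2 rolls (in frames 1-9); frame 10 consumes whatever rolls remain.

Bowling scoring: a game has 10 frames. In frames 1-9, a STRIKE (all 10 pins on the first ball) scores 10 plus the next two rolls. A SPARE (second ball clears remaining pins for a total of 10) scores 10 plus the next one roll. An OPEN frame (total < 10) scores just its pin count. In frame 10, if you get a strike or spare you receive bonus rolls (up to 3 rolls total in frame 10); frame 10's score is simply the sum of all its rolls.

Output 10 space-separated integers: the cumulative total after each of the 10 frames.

Answer: 6 8 17 21 28 37 41 61 75 84

Derivation:
Frame 1: OPEN (0+6=6). Cumulative: 6
Frame 2: OPEN (2+0=2). Cumulative: 8
Frame 3: OPEN (4+5=9). Cumulative: 17
Frame 4: OPEN (1+3=4). Cumulative: 21
Frame 5: OPEN (5+2=7). Cumulative: 28
Frame 6: OPEN (6+3=9). Cumulative: 37
Frame 7: OPEN (2+2=4). Cumulative: 41
Frame 8: STRIKE. 10 + next two rolls (3+7) = 20. Cumulative: 61
Frame 9: SPARE (3+7=10). 10 + next roll (4) = 14. Cumulative: 75
Frame 10: OPEN. Sum of all frame-10 rolls (4+5) = 9. Cumulative: 84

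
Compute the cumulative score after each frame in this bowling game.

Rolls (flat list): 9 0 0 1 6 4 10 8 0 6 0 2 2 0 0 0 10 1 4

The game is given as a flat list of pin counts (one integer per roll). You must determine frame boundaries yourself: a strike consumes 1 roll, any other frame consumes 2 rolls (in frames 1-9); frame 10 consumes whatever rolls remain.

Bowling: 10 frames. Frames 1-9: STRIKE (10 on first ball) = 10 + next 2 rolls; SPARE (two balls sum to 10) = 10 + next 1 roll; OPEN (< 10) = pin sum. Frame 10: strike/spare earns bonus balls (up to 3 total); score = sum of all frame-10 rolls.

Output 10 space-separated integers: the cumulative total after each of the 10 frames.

Answer: 9 10 30 48 56 62 66 66 77 82

Derivation:
Frame 1: OPEN (9+0=9). Cumulative: 9
Frame 2: OPEN (0+1=1). Cumulative: 10
Frame 3: SPARE (6+4=10). 10 + next roll (10) = 20. Cumulative: 30
Frame 4: STRIKE. 10 + next two rolls (8+0) = 18. Cumulative: 48
Frame 5: OPEN (8+0=8). Cumulative: 56
Frame 6: OPEN (6+0=6). Cumulative: 62
Frame 7: OPEN (2+2=4). Cumulative: 66
Frame 8: OPEN (0+0=0). Cumulative: 66
Frame 9: SPARE (0+10=10). 10 + next roll (1) = 11. Cumulative: 77
Frame 10: OPEN. Sum of all frame-10 rolls (1+4) = 5. Cumulative: 82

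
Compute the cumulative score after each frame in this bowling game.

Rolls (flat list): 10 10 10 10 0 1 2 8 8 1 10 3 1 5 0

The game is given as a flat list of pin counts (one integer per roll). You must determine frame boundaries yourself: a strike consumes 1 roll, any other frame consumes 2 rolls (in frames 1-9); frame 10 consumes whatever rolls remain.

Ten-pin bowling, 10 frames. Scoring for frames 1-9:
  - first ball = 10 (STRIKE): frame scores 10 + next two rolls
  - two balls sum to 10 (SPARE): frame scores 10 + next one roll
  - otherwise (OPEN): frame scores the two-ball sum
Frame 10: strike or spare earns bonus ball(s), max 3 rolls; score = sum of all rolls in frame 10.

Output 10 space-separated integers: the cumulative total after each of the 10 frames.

Frame 1: STRIKE. 10 + next two rolls (10+10) = 30. Cumulative: 30
Frame 2: STRIKE. 10 + next two rolls (10+10) = 30. Cumulative: 60
Frame 3: STRIKE. 10 + next two rolls (10+0) = 20. Cumulative: 80
Frame 4: STRIKE. 10 + next two rolls (0+1) = 11. Cumulative: 91
Frame 5: OPEN (0+1=1). Cumulative: 92
Frame 6: SPARE (2+8=10). 10 + next roll (8) = 18. Cumulative: 110
Frame 7: OPEN (8+1=9). Cumulative: 119
Frame 8: STRIKE. 10 + next two rolls (3+1) = 14. Cumulative: 133
Frame 9: OPEN (3+1=4). Cumulative: 137
Frame 10: OPEN. Sum of all frame-10 rolls (5+0) = 5. Cumulative: 142

Answer: 30 60 80 91 92 110 119 133 137 142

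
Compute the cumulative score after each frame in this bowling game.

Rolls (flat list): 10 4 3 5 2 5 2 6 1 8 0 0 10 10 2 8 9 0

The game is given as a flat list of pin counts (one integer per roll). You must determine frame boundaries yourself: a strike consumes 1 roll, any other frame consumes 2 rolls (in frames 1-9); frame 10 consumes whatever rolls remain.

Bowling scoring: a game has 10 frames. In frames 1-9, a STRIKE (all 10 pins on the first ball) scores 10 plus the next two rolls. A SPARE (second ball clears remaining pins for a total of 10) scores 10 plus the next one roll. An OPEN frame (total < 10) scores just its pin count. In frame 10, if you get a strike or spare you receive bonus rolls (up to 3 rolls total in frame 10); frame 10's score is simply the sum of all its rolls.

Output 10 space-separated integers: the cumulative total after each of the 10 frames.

Frame 1: STRIKE. 10 + next two rolls (4+3) = 17. Cumulative: 17
Frame 2: OPEN (4+3=7). Cumulative: 24
Frame 3: OPEN (5+2=7). Cumulative: 31
Frame 4: OPEN (5+2=7). Cumulative: 38
Frame 5: OPEN (6+1=7). Cumulative: 45
Frame 6: OPEN (8+0=8). Cumulative: 53
Frame 7: SPARE (0+10=10). 10 + next roll (10) = 20. Cumulative: 73
Frame 8: STRIKE. 10 + next two rolls (2+8) = 20. Cumulative: 93
Frame 9: SPARE (2+8=10). 10 + next roll (9) = 19. Cumulative: 112
Frame 10: OPEN. Sum of all frame-10 rolls (9+0) = 9. Cumulative: 121

Answer: 17 24 31 38 45 53 73 93 112 121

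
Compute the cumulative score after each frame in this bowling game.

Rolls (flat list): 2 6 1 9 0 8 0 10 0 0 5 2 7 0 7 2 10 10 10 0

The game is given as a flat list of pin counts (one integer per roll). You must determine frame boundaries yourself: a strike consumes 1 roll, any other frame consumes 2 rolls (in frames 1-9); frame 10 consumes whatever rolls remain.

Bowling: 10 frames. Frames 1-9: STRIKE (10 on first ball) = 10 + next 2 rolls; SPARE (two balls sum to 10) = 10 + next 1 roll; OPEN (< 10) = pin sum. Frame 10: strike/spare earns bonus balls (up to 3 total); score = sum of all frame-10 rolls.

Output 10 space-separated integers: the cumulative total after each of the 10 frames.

Frame 1: OPEN (2+6=8). Cumulative: 8
Frame 2: SPARE (1+9=10). 10 + next roll (0) = 10. Cumulative: 18
Frame 3: OPEN (0+8=8). Cumulative: 26
Frame 4: SPARE (0+10=10). 10 + next roll (0) = 10. Cumulative: 36
Frame 5: OPEN (0+0=0). Cumulative: 36
Frame 6: OPEN (5+2=7). Cumulative: 43
Frame 7: OPEN (7+0=7). Cumulative: 50
Frame 8: OPEN (7+2=9). Cumulative: 59
Frame 9: STRIKE. 10 + next two rolls (10+10) = 30. Cumulative: 89
Frame 10: STRIKE. Sum of all frame-10 rolls (10+10+0) = 20. Cumulative: 109

Answer: 8 18 26 36 36 43 50 59 89 109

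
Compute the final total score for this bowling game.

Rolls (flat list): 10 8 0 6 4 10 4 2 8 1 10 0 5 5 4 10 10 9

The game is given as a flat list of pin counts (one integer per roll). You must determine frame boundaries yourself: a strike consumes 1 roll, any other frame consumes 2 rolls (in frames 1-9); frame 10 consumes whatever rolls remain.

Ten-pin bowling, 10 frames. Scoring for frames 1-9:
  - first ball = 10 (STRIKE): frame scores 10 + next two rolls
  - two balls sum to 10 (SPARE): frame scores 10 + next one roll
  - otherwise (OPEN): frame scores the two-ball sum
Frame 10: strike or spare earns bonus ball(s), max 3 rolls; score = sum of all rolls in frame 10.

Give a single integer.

Frame 1: STRIKE. 10 + next two rolls (8+0) = 18. Cumulative: 18
Frame 2: OPEN (8+0=8). Cumulative: 26
Frame 3: SPARE (6+4=10). 10 + next roll (10) = 20. Cumulative: 46
Frame 4: STRIKE. 10 + next two rolls (4+2) = 16. Cumulative: 62
Frame 5: OPEN (4+2=6). Cumulative: 68
Frame 6: OPEN (8+1=9). Cumulative: 77
Frame 7: STRIKE. 10 + next two rolls (0+5) = 15. Cumulative: 92
Frame 8: OPEN (0+5=5). Cumulative: 97
Frame 9: OPEN (5+4=9). Cumulative: 106
Frame 10: STRIKE. Sum of all frame-10 rolls (10+10+9) = 29. Cumulative: 135

Answer: 135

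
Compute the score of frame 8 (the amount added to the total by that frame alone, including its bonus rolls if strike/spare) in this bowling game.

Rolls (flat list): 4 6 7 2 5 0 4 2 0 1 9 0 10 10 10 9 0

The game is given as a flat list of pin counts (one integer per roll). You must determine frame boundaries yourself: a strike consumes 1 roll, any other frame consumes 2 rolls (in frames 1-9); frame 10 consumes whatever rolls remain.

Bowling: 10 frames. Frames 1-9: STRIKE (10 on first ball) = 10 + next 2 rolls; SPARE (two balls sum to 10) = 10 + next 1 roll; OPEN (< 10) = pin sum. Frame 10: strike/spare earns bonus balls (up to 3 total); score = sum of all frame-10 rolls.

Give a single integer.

Frame 1: SPARE (4+6=10). 10 + next roll (7) = 17. Cumulative: 17
Frame 2: OPEN (7+2=9). Cumulative: 26
Frame 3: OPEN (5+0=5). Cumulative: 31
Frame 4: OPEN (4+2=6). Cumulative: 37
Frame 5: OPEN (0+1=1). Cumulative: 38
Frame 6: OPEN (9+0=9). Cumulative: 47
Frame 7: STRIKE. 10 + next two rolls (10+10) = 30. Cumulative: 77
Frame 8: STRIKE. 10 + next two rolls (10+9) = 29. Cumulative: 106
Frame 9: STRIKE. 10 + next two rolls (9+0) = 19. Cumulative: 125
Frame 10: OPEN. Sum of all frame-10 rolls (9+0) = 9. Cumulative: 134

Answer: 29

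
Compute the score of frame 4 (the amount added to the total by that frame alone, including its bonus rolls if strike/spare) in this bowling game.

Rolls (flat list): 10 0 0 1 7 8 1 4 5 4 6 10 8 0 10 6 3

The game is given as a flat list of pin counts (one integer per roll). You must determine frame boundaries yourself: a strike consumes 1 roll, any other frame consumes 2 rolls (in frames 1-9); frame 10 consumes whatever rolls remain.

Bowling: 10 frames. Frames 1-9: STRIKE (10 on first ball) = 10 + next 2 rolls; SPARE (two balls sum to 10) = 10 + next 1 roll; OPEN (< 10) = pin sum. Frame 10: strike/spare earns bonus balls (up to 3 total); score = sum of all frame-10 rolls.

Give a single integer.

Answer: 9

Derivation:
Frame 1: STRIKE. 10 + next two rolls (0+0) = 10. Cumulative: 10
Frame 2: OPEN (0+0=0). Cumulative: 10
Frame 3: OPEN (1+7=8). Cumulative: 18
Frame 4: OPEN (8+1=9). Cumulative: 27
Frame 5: OPEN (4+5=9). Cumulative: 36
Frame 6: SPARE (4+6=10). 10 + next roll (10) = 20. Cumulative: 56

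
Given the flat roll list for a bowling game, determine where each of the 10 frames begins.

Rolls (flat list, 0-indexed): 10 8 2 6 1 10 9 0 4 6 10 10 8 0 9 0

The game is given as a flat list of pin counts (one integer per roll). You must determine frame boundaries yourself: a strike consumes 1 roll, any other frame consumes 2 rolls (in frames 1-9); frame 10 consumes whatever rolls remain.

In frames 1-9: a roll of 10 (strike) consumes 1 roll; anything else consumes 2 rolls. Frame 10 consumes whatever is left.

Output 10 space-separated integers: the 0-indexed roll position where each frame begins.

Frame 1 starts at roll index 0: roll=10 (strike), consumes 1 roll
Frame 2 starts at roll index 1: rolls=8,2 (sum=10), consumes 2 rolls
Frame 3 starts at roll index 3: rolls=6,1 (sum=7), consumes 2 rolls
Frame 4 starts at roll index 5: roll=10 (strike), consumes 1 roll
Frame 5 starts at roll index 6: rolls=9,0 (sum=9), consumes 2 rolls
Frame 6 starts at roll index 8: rolls=4,6 (sum=10), consumes 2 rolls
Frame 7 starts at roll index 10: roll=10 (strike), consumes 1 roll
Frame 8 starts at roll index 11: roll=10 (strike), consumes 1 roll
Frame 9 starts at roll index 12: rolls=8,0 (sum=8), consumes 2 rolls
Frame 10 starts at roll index 14: 2 remaining rolls

Answer: 0 1 3 5 6 8 10 11 12 14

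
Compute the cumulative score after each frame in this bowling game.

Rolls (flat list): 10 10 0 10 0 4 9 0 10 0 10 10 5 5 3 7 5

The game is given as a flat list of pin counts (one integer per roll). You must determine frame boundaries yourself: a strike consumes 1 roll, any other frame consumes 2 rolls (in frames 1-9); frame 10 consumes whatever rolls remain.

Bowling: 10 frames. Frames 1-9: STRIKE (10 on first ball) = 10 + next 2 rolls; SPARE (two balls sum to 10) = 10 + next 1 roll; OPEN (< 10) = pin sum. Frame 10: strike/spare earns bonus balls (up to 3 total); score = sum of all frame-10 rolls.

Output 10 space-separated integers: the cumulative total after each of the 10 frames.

Frame 1: STRIKE. 10 + next two rolls (10+0) = 20. Cumulative: 20
Frame 2: STRIKE. 10 + next two rolls (0+10) = 20. Cumulative: 40
Frame 3: SPARE (0+10=10). 10 + next roll (0) = 10. Cumulative: 50
Frame 4: OPEN (0+4=4). Cumulative: 54
Frame 5: OPEN (9+0=9). Cumulative: 63
Frame 6: STRIKE. 10 + next two rolls (0+10) = 20. Cumulative: 83
Frame 7: SPARE (0+10=10). 10 + next roll (10) = 20. Cumulative: 103
Frame 8: STRIKE. 10 + next two rolls (5+5) = 20. Cumulative: 123
Frame 9: SPARE (5+5=10). 10 + next roll (3) = 13. Cumulative: 136
Frame 10: SPARE. Sum of all frame-10 rolls (3+7+5) = 15. Cumulative: 151

Answer: 20 40 50 54 63 83 103 123 136 151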